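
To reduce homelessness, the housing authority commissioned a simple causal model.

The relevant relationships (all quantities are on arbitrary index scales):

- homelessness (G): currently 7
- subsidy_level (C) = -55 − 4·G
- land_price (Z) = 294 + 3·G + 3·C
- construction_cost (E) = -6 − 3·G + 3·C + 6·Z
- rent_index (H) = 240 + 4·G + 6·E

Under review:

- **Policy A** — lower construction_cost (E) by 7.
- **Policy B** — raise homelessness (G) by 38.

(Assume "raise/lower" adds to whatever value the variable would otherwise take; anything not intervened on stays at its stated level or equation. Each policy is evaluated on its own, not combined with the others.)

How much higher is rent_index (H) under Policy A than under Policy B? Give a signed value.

Policy A (E − 7):
  G = 7
  C = -55 − 4·7 = -83
  Z = 294 + 3·7 + 3·(-83) = 66
  E = -6 − 3·7 + 3·(-83) + 6·66 (−7 from intervention) = 113
  H = 240 + 4·7 + 6·113 = 946
Policy B (G + 38):
  G = 7 + 38 = 45
  C = -55 − 4·45 = -235
  Z = 294 + 3·45 + 3·(-235) = -276
  E = -6 − 3·45 + 3·(-235) + 6·(-276) = -2502
  H = 240 + 4·45 + 6·(-2502) = -14592
H: 946 − (-14592) = 15538

15538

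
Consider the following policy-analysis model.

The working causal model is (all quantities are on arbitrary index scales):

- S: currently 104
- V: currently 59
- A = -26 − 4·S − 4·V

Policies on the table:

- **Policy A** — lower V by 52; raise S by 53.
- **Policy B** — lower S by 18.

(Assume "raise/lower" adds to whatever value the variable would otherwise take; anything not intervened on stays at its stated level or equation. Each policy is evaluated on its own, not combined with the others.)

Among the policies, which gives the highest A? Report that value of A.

Policy A (V − 52, S + 53):
  S = 104 + 53 = 157
  V = 59 − 52 = 7
  A = -26 − 4·157 − 4·7 = -682
Policy B (S − 18):
  S = 104 − 18 = 86
  V = 59
  A = -26 − 4·86 − 4·59 = -606
Comparing — Policy A: A=-682, Policy B: A=-606. Highest is -606 (Policy B).

-606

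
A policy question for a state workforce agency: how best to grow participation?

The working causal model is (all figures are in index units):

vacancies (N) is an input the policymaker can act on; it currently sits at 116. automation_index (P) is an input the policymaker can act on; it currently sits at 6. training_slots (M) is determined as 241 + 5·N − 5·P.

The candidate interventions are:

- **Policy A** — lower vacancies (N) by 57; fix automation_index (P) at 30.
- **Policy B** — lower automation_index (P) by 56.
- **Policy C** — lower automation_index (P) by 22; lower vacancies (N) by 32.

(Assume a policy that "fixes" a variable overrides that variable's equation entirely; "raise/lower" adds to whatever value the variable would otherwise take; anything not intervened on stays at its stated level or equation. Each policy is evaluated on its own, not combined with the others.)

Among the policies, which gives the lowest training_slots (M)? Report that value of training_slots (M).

Policy A (N − 57, P := 30):
  N = 116 − 57 = 59
  P = 30
  M = 241 + 5·59 − 5·30 = 386
Policy B (P − 56):
  N = 116
  P = 6 − 56 = -50
  M = 241 + 5·116 − 5·(-50) = 1071
Policy C (P − 22, N − 32):
  N = 116 − 32 = 84
  P = 6 − 22 = -16
  M = 241 + 5·84 − 5·(-16) = 741
Comparing — Policy A: M=386, Policy B: M=1071, Policy C: M=741. Lowest is 386 (Policy A).

386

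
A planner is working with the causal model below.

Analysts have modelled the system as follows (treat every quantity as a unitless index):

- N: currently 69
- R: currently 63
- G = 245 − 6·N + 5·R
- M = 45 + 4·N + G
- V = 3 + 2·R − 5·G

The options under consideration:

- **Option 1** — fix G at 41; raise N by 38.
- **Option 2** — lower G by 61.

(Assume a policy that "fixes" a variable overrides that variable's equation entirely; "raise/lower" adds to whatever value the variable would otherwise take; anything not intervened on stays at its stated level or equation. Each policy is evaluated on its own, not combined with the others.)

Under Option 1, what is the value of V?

Option 1 (G := 41, N + 38):
  N = 69 + 38 = 107
  R = 63
  G = 41
  V = 3 + 2·63 − 5·41 = -76

-76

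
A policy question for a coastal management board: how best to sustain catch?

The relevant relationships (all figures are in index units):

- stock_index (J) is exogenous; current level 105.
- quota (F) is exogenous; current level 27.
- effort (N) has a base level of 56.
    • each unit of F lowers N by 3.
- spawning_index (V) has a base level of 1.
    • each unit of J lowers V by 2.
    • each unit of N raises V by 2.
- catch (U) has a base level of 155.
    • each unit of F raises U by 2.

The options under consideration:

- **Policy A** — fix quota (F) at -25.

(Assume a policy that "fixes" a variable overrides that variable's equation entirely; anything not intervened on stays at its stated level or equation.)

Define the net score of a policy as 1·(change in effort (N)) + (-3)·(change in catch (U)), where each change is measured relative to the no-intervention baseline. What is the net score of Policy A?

468

Baseline:
  F = 27
  N = 56 − 3·27 = -25
  U = 155 + 2·27 = 209
Policy A (F := -25):
  F = -25
  N = 56 − 3·(-25) = 131
  U = 155 + 2·(-25) = 105
ΔN = 131 − (-25) = 156; ΔU = 105 − 209 = -104
Score = 1·156 + (-3)·(-104) = 468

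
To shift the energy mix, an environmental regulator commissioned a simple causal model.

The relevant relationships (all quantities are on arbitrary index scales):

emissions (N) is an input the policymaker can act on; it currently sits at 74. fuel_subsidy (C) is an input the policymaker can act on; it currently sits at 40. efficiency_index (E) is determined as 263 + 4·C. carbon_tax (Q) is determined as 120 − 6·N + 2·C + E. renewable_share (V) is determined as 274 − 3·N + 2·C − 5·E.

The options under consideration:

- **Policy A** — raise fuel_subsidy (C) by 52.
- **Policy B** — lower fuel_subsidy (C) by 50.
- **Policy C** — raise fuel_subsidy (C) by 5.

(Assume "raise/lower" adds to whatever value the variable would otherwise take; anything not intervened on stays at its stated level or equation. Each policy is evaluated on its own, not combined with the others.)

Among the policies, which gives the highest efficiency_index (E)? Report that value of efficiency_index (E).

631

Policy A (C + 52):
  C = 40 + 52 = 92
  E = 263 + 4·92 = 631
Policy B (C − 50):
  C = 40 − 50 = -10
  E = 263 + 4·(-10) = 223
Policy C (C + 5):
  C = 40 + 5 = 45
  E = 263 + 4·45 = 443
Comparing — Policy A: E=631, Policy B: E=223, Policy C: E=443. Highest is 631 (Policy A).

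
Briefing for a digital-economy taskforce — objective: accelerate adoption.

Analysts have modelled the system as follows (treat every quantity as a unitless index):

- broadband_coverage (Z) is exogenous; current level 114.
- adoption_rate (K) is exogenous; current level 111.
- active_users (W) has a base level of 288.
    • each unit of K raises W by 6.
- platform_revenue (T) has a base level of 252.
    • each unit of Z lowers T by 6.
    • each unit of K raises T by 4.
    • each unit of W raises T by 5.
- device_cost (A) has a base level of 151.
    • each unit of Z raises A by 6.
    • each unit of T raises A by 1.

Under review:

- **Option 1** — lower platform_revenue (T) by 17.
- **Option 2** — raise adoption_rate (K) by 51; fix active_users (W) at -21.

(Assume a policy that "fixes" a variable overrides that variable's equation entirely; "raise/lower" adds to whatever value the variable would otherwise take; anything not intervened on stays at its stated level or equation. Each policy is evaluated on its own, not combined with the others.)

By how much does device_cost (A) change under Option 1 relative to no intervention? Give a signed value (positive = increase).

-17

Baseline:
  Z = 114
  K = 111
  W = 288 + 6·111 = 954
  T = 252 − 6·114 + 4·111 + 5·954 = 4782
  A = 151 + 6·114 + 4782 = 5617
Option 1 (T − 17):
  Z = 114
  K = 111
  W = 288 + 6·111 = 954
  T = 252 − 6·114 + 4·111 + 5·954 (−17 from intervention) = 4765
  A = 151 + 6·114 + 4765 = 5600
Change in A: 5600 − 5617 = -17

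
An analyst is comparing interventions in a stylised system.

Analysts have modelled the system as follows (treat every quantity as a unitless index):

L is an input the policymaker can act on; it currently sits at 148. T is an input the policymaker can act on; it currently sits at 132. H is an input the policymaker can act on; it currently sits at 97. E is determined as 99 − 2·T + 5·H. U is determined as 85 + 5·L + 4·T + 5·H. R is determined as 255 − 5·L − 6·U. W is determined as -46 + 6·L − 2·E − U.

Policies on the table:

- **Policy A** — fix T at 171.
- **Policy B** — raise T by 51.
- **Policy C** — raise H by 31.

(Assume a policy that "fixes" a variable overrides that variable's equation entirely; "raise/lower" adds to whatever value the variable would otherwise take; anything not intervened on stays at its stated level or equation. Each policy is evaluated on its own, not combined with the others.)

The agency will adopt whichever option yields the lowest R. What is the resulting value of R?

Policy A (T := 171):
  L = 148
  T = 171
  H = 97
  U = 85 + 5·148 + 4·171 + 5·97 = 1994
  R = 255 − 5·148 − 6·1994 = -12449
Policy B (T + 51):
  L = 148
  T = 132 + 51 = 183
  H = 97
  U = 85 + 5·148 + 4·183 + 5·97 = 2042
  R = 255 − 5·148 − 6·2042 = -12737
Policy C (H + 31):
  L = 148
  T = 132
  H = 97 + 31 = 128
  U = 85 + 5·148 + 4·132 + 5·128 = 1993
  R = 255 − 5·148 − 6·1993 = -12443
Comparing — Policy A: R=-12449, Policy B: R=-12737, Policy C: R=-12443. Lowest is -12737 (Policy B).

-12737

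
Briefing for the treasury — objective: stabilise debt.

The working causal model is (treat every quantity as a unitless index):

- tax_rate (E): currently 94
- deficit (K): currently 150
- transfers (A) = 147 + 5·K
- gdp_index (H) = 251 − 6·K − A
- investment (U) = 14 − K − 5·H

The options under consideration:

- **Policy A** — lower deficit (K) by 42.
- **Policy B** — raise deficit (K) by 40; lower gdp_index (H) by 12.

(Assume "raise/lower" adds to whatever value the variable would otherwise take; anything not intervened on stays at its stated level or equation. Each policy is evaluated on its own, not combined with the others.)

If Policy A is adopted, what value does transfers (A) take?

Policy A (K − 42):
  K = 150 − 42 = 108
  A = 147 + 5·108 = 687

687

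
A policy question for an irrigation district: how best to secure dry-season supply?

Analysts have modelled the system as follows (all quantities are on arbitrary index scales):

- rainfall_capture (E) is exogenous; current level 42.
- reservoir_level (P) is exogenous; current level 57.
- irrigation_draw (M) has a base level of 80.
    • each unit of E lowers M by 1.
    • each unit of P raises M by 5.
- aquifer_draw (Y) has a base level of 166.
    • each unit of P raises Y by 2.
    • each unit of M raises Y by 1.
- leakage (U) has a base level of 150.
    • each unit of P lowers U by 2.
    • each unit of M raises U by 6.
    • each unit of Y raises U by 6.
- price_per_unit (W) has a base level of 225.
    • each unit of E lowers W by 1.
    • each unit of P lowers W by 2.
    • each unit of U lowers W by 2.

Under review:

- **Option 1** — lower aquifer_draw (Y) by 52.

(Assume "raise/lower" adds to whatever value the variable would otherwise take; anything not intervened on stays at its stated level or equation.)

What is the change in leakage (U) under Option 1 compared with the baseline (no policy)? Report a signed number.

Baseline:
  E = 42
  P = 57
  M = 80 − 42 + 5·57 = 323
  Y = 166 + 2·57 + 323 = 603
  U = 150 − 2·57 + 6·323 + 6·603 = 5592
Option 1 (Y − 52):
  E = 42
  P = 57
  M = 80 − 42 + 5·57 = 323
  Y = 166 + 2·57 + 323 (−52 from intervention) = 551
  U = 150 − 2·57 + 6·323 + 6·551 = 5280
Change in U: 5280 − 5592 = -312

-312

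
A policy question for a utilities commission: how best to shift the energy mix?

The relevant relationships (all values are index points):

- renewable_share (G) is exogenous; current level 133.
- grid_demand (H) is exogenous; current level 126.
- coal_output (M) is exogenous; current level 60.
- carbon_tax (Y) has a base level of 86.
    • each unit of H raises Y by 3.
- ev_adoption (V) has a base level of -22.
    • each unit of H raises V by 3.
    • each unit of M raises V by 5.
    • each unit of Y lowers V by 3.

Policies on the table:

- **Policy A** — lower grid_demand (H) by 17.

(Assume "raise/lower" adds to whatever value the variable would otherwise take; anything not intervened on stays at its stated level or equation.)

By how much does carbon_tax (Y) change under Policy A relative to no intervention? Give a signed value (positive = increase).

-51

Baseline:
  H = 126
  Y = 86 + 3·126 = 464
Policy A (H − 17):
  H = 126 − 17 = 109
  Y = 86 + 3·109 = 413
Change in Y: 413 − 464 = -51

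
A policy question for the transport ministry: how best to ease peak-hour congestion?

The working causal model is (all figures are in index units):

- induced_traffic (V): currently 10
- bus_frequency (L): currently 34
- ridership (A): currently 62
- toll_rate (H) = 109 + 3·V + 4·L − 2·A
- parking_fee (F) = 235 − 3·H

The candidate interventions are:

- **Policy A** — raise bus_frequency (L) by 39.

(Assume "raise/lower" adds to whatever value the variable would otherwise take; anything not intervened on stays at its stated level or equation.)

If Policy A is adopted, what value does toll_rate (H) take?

307

Policy A (L + 39):
  V = 10
  L = 34 + 39 = 73
  A = 62
  H = 109 + 3·10 + 4·73 − 2·62 = 307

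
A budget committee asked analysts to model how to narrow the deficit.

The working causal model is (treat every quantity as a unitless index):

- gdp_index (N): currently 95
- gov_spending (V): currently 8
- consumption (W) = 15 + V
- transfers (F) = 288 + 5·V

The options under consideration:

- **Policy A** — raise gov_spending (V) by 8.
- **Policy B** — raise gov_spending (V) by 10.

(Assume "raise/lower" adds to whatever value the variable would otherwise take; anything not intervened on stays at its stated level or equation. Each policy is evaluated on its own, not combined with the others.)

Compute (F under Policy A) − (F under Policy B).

Policy A (V + 8):
  V = 8 + 8 = 16
  F = 288 + 5·16 = 368
Policy B (V + 10):
  V = 8 + 10 = 18
  F = 288 + 5·18 = 378
F: 368 − 378 = -10

-10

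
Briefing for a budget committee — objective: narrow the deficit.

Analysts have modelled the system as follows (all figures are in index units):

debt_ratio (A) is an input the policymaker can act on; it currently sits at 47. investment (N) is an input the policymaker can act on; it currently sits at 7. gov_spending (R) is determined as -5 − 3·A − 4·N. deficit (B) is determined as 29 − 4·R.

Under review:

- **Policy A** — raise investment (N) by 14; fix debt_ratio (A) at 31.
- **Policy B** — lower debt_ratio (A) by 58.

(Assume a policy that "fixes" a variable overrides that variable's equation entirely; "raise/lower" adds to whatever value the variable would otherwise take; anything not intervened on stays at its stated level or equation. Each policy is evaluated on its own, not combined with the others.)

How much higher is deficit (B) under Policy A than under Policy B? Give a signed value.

728

Policy A (N + 14, A := 31):
  A = 31
  N = 7 + 14 = 21
  R = -5 − 3·31 − 4·21 = -182
  B = 29 − 4·(-182) = 757
Policy B (A − 58):
  A = 47 − 58 = -11
  N = 7
  R = -5 − 3·(-11) − 4·7 = 0
  B = 29 − 4·0 = 29
B: 757 − 29 = 728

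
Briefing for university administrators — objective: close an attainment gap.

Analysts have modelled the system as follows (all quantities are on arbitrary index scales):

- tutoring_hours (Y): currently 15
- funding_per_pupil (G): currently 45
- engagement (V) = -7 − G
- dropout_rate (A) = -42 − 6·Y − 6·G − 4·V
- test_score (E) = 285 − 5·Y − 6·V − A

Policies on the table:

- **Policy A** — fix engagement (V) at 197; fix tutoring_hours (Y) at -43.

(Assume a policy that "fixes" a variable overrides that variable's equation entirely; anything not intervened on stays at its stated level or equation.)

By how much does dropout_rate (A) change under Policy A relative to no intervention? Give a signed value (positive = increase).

Baseline:
  Y = 15
  G = 45
  V = -7 − 45 = -52
  A = -42 − 6·15 − 6·45 − 4·(-52) = -194
Policy A (V := 197, Y := -43):
  Y = -43
  G = 45
  V = 197
  A = -42 − 6·(-43) − 6·45 − 4·197 = -842
Change in A: -842 − (-194) = -648

-648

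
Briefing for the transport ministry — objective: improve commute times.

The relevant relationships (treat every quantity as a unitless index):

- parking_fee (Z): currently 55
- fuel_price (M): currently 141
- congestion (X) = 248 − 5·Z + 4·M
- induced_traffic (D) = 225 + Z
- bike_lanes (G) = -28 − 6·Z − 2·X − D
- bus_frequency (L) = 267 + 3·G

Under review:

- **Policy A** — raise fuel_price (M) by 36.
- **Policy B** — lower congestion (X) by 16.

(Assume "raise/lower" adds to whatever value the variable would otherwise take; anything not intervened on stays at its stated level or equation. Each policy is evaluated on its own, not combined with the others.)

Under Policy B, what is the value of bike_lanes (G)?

Policy B (X − 16):
  Z = 55
  M = 141
  X = 248 − 5·55 + 4·141 (−16 from intervention) = 521
  D = 225 + 55 = 280
  G = -28 − 6·55 − 2·521 − 280 = -1680

-1680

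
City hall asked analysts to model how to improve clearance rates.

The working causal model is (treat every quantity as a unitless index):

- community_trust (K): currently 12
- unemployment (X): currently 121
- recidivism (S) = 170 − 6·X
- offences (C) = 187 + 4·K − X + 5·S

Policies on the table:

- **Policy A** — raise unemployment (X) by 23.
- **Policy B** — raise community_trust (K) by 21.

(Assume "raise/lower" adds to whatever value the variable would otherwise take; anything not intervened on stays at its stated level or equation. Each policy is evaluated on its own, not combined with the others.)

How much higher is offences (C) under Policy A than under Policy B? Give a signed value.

-797

Policy A (X + 23):
  K = 12
  X = 121 + 23 = 144
  S = 170 − 6·144 = -694
  C = 187 + 4·12 − 144 + 5·(-694) = -3379
Policy B (K + 21):
  K = 12 + 21 = 33
  X = 121
  S = 170 − 6·121 = -556
  C = 187 + 4·33 − 121 + 5·(-556) = -2582
C: -3379 − (-2582) = -797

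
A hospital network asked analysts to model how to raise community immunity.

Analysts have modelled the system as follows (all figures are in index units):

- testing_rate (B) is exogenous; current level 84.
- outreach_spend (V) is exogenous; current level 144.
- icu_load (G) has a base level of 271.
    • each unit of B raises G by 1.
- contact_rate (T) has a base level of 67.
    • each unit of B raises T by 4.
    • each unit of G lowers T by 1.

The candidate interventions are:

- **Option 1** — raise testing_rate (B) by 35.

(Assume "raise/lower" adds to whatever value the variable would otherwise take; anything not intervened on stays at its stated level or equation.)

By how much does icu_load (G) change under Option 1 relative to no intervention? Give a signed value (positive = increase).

35

Baseline:
  B = 84
  G = 271 + 84 = 355
Option 1 (B + 35):
  B = 84 + 35 = 119
  G = 271 + 119 = 390
Change in G: 390 − 355 = 35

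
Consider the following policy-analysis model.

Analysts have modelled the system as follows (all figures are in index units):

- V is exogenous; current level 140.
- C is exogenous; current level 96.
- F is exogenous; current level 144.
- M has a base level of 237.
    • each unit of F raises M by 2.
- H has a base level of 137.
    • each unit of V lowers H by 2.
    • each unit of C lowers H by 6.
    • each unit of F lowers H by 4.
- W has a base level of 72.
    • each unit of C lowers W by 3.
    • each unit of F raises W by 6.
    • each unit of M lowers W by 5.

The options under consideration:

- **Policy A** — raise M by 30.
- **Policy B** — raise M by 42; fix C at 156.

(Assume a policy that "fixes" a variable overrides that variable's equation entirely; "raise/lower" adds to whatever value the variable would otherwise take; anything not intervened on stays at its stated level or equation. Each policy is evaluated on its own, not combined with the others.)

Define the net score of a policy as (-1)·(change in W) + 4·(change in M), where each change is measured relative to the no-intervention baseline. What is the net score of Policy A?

270

Baseline:
  C = 96
  F = 144
  M = 237 + 2·144 = 525
  W = 72 − 3·96 + 6·144 − 5·525 = -1977
Policy A (M + 30):
  C = 96
  F = 144
  M = 237 + 2·144 (+30 from intervention) = 555
  W = 72 − 3·96 + 6·144 − 5·555 = -2127
ΔW = -2127 − (-1977) = -150; ΔM = 555 − 525 = 30
Score = (-1)·(-150) + 4·30 = 270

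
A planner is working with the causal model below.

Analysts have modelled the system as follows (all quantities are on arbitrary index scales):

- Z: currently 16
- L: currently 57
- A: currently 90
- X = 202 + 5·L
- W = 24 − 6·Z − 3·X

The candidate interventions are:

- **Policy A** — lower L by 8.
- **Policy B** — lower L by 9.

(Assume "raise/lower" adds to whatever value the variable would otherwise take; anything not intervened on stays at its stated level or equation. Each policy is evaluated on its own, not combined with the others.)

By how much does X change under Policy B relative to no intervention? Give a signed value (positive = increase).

-45

Baseline:
  L = 57
  X = 202 + 5·57 = 487
Policy B (L − 9):
  L = 57 − 9 = 48
  X = 202 + 5·48 = 442
Change in X: 442 − 487 = -45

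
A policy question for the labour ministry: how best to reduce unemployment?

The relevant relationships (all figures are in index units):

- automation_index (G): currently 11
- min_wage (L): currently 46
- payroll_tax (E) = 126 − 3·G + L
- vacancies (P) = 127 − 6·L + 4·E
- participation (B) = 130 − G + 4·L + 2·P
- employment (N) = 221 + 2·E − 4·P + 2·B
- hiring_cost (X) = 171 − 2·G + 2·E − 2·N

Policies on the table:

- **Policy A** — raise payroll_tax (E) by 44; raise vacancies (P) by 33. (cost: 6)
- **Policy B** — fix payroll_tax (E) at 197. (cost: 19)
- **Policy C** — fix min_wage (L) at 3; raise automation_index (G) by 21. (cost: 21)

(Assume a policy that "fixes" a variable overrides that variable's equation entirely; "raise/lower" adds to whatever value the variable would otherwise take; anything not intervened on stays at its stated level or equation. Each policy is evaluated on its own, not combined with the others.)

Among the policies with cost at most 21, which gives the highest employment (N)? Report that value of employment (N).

1221

Policy A (E + 44, P + 33):
  G = 11
  L = 46
  E = 126 − 3·11 + 46 (+44 from intervention) = 183
  P = 127 − 6·46 + 4·183 (+33 from intervention) = 616
  B = 130 − 11 + 4·46 + 2·616 = 1535
  N = 221 + 2·183 − 4·616 + 2·1535 = 1193
Policy B (E := 197):
  G = 11
  L = 46
  E = 197
  P = 127 − 6·46 + 4·197 = 639
  B = 130 − 11 + 4·46 + 2·639 = 1581
  N = 221 + 2·197 − 4·639 + 2·1581 = 1221
Policy C (L := 3, G + 21):
  G = 11 + 21 = 32
  L = 3
  E = 126 − 3·32 + 3 = 33
  P = 127 − 6·3 + 4·33 = 241
  B = 130 − 32 + 4·3 + 2·241 = 592
  N = 221 + 2·33 − 4·241 + 2·592 = 507
Comparing — Policy A: N=1193, Policy B: N=1221, Policy C: N=507. Highest is 1221 (Policy B).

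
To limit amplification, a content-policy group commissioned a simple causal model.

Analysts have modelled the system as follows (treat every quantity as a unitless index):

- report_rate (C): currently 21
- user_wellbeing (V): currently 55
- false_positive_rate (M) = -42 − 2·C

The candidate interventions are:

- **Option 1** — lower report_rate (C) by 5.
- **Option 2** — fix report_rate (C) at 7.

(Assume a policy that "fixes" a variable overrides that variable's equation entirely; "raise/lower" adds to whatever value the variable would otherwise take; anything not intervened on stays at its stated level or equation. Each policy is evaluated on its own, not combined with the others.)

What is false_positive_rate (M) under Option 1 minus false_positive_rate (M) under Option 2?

-18

Option 1 (C − 5):
  C = 21 − 5 = 16
  M = -42 − 2·16 = -74
Option 2 (C := 7):
  C = 7
  M = -42 − 2·7 = -56
M: -74 − (-56) = -18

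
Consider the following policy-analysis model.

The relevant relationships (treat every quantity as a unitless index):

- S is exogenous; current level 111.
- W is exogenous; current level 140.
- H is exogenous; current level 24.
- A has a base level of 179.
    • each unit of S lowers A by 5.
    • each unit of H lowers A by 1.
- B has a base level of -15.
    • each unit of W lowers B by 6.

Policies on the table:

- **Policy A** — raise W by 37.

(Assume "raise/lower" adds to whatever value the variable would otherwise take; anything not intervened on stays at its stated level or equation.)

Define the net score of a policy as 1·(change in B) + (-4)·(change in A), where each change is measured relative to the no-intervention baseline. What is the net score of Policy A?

Baseline:
  S = 111
  W = 140
  H = 24
  A = 179 − 5·111 − 24 = -400
  B = -15 − 6·140 = -855
Policy A (W + 37):
  S = 111
  W = 140 + 37 = 177
  H = 24
  A = 179 − 5·111 − 24 = -400
  B = -15 − 6·177 = -1077
ΔB = -1077 − (-855) = -222; ΔA = -400 − (-400) = 0
Score = 1·(-222) + (-4)·0 = -222

-222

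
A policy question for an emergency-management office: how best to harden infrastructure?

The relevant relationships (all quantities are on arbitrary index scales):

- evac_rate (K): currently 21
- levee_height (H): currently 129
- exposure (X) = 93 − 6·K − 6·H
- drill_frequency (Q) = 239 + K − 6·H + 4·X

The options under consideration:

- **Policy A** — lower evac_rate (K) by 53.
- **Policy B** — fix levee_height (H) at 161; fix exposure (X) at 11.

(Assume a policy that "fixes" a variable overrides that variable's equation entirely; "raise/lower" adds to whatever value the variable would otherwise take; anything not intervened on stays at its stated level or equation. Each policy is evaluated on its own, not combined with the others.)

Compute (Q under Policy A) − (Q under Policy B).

Policy A (K − 53):
  K = 21 − 53 = -32
  H = 129
  X = 93 − 6·(-32) − 6·129 = -489
  Q = 239 + (-32) − 6·129 + 4·(-489) = -2523
Policy B (H := 161, X := 11):
  K = 21
  H = 161
  X = 11
  Q = 239 + 21 − 6·161 + 4·11 = -662
Q: -2523 − (-662) = -1861

-1861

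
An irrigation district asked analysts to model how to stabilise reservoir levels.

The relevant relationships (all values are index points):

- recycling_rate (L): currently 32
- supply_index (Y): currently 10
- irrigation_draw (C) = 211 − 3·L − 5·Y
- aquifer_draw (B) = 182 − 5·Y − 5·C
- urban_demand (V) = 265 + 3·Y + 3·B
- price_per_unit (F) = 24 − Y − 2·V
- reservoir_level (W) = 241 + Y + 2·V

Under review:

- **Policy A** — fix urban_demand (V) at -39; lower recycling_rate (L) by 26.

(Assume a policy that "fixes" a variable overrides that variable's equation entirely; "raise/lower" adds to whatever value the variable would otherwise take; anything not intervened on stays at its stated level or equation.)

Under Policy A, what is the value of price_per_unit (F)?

Policy A (V := -39, L − 26):
  L = 32 − 26 = 6
  Y = 10
  C = 211 − 3·6 − 5·10 = 143
  B = 182 − 5·10 − 5·143 = -583
  V = -39
  F = 24 − 10 − 2·(-39) = 92

92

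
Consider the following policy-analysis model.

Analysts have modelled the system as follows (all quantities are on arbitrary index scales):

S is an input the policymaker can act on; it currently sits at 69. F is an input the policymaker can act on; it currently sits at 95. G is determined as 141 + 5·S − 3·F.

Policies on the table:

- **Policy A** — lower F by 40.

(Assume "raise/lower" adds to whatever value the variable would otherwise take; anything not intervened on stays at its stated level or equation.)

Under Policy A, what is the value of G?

321

Policy A (F − 40):
  S = 69
  F = 95 − 40 = 55
  G = 141 + 5·69 − 3·55 = 321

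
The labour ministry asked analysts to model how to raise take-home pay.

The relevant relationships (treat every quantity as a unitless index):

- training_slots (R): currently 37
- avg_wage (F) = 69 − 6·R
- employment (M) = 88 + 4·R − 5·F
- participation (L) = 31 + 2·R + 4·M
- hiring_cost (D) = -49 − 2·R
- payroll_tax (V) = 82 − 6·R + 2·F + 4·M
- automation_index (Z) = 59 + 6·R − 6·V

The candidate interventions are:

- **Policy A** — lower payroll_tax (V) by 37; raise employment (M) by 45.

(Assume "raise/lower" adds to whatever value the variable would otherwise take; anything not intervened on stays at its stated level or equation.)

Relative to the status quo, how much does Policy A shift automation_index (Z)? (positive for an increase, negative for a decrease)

Baseline:
  R = 37
  F = 69 − 6·37 = -153
  M = 88 + 4·37 − 5·(-153) = 1001
  V = 82 − 6·37 + 2·(-153) + 4·1001 = 3558
  Z = 59 + 6·37 − 6·3558 = -21067
Policy A (V − 37, M + 45):
  R = 37
  F = 69 − 6·37 = -153
  M = 88 + 4·37 − 5·(-153) (+45 from intervention) = 1046
  V = 82 − 6·37 + 2·(-153) + 4·1046 (−37 from intervention) = 3701
  Z = 59 + 6·37 − 6·3701 = -21925
Change in Z: -21925 − (-21067) = -858

-858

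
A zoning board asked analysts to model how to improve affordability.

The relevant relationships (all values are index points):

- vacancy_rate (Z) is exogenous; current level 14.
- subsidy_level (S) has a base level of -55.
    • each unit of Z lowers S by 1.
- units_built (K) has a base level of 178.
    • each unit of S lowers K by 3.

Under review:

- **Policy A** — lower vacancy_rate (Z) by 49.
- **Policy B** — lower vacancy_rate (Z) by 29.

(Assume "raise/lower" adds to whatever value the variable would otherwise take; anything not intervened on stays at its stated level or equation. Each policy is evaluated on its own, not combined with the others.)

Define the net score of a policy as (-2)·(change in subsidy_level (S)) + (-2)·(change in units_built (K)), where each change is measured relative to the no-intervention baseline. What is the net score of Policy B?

Baseline:
  Z = 14
  S = -55 − 14 = -69
  K = 178 − 3·(-69) = 385
Policy B (Z − 29):
  Z = 14 − 29 = -15
  S = -55 − (-15) = -40
  K = 178 − 3·(-40) = 298
ΔS = -40 − (-69) = 29; ΔK = 298 − 385 = -87
Score = (-2)·29 + (-2)·(-87) = 116

116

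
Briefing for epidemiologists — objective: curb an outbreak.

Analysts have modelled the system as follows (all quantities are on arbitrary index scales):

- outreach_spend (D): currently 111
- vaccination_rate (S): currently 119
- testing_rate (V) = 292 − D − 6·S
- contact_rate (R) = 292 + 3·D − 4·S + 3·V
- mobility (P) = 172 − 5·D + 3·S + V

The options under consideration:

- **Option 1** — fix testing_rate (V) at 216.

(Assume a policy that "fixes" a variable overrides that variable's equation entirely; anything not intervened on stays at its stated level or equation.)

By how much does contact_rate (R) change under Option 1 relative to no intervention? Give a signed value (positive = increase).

2247

Baseline:
  D = 111
  S = 119
  V = 292 − 111 − 6·119 = -533
  R = 292 + 3·111 − 4·119 + 3·(-533) = -1450
Option 1 (V := 216):
  D = 111
  S = 119
  V = 216
  R = 292 + 3·111 − 4·119 + 3·216 = 797
Change in R: 797 − (-1450) = 2247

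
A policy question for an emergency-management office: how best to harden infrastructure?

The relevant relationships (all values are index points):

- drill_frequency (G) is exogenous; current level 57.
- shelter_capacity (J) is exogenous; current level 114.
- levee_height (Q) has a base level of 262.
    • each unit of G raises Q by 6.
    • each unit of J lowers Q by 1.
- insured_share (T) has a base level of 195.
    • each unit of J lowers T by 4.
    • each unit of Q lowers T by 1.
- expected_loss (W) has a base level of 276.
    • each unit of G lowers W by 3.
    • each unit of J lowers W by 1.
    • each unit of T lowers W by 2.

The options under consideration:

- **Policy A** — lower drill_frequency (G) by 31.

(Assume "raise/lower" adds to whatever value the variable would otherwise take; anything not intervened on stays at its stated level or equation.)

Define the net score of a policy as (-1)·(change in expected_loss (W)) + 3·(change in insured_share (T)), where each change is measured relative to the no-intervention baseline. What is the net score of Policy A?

837

Baseline:
  G = 57
  J = 114
  Q = 262 + 6·57 − 114 = 490
  T = 195 − 4·114 − 490 = -751
  W = 276 − 3·57 − 114 − 2·(-751) = 1493
Policy A (G − 31):
  G = 57 − 31 = 26
  J = 114
  Q = 262 + 6·26 − 114 = 304
  T = 195 − 4·114 − 304 = -565
  W = 276 − 3·26 − 114 − 2·(-565) = 1214
ΔW = 1214 − 1493 = -279; ΔT = -565 − (-751) = 186
Score = (-1)·(-279) + 3·186 = 837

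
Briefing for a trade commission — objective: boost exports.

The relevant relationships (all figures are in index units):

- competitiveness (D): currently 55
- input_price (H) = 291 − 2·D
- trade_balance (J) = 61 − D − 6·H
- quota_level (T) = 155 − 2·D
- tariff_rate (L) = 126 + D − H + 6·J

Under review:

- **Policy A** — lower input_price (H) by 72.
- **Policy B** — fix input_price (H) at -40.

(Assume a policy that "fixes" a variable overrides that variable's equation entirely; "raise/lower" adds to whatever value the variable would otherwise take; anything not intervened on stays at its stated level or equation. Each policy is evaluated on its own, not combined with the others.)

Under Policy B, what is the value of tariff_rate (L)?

Policy B (H := -40):
  D = 55
  H = -40
  J = 61 − 55 − 6·(-40) = 246
  L = 126 + 55 − (-40) + 6·246 = 1697

1697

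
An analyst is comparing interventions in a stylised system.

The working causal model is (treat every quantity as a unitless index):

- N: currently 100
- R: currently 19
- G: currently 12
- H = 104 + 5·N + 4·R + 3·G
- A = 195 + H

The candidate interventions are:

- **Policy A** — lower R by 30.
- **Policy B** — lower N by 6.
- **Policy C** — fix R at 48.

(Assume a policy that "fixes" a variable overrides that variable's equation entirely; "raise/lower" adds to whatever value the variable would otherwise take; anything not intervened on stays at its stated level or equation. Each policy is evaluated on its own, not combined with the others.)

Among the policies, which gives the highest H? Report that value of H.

Policy A (R − 30):
  N = 100
  R = 19 − 30 = -11
  G = 12
  H = 104 + 5·100 + 4·(-11) + 3·12 = 596
Policy B (N − 6):
  N = 100 − 6 = 94
  R = 19
  G = 12
  H = 104 + 5·94 + 4·19 + 3·12 = 686
Policy C (R := 48):
  N = 100
  R = 48
  G = 12
  H = 104 + 5·100 + 4·48 + 3·12 = 832
Comparing — Policy A: H=596, Policy B: H=686, Policy C: H=832. Highest is 832 (Policy C).

832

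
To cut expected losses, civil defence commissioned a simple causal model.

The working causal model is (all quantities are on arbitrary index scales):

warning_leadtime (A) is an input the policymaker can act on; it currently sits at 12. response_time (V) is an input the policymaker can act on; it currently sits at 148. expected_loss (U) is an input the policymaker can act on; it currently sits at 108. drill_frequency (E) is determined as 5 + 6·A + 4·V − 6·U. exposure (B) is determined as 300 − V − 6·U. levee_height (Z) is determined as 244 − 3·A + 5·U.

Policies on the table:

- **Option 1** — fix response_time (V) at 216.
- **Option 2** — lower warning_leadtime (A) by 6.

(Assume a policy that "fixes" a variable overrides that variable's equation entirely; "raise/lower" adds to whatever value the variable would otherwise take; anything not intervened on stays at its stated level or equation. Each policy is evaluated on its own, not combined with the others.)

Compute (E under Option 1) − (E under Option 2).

Option 1 (V := 216):
  A = 12
  V = 216
  U = 108
  E = 5 + 6·12 + 4·216 − 6·108 = 293
Option 2 (A − 6):
  A = 12 − 6 = 6
  V = 148
  U = 108
  E = 5 + 6·6 + 4·148 − 6·108 = -15
E: 293 − (-15) = 308

308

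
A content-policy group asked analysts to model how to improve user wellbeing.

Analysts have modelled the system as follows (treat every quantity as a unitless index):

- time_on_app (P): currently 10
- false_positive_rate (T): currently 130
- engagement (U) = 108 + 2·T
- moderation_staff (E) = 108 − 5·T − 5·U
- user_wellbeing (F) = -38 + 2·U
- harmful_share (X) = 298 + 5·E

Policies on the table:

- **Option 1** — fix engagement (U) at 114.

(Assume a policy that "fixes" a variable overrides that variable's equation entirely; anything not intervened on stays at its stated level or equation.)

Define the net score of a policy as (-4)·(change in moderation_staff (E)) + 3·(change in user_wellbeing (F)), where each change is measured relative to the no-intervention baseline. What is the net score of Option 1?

-6604

Baseline:
  T = 130
  U = 108 + 2·130 = 368
  E = 108 − 5·130 − 5·368 = -2382
  F = -38 + 2·368 = 698
Option 1 (U := 114):
  T = 130
  U = 114
  E = 108 − 5·130 − 5·114 = -1112
  F = -38 + 2·114 = 190
ΔE = -1112 − (-2382) = 1270; ΔF = 190 − 698 = -508
Score = (-4)·1270 + 3·(-508) = -6604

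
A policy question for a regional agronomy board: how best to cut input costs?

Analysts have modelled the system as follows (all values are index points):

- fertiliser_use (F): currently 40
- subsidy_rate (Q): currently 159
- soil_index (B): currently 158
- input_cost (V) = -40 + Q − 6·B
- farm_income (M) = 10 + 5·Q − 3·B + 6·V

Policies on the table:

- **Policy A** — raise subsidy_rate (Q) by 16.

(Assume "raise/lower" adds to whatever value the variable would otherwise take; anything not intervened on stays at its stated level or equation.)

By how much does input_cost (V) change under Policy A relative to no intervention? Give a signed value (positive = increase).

Baseline:
  Q = 159
  B = 158
  V = -40 + 159 − 6·158 = -829
Policy A (Q + 16):
  Q = 159 + 16 = 175
  B = 158
  V = -40 + 175 − 6·158 = -813
Change in V: -813 − (-829) = 16

16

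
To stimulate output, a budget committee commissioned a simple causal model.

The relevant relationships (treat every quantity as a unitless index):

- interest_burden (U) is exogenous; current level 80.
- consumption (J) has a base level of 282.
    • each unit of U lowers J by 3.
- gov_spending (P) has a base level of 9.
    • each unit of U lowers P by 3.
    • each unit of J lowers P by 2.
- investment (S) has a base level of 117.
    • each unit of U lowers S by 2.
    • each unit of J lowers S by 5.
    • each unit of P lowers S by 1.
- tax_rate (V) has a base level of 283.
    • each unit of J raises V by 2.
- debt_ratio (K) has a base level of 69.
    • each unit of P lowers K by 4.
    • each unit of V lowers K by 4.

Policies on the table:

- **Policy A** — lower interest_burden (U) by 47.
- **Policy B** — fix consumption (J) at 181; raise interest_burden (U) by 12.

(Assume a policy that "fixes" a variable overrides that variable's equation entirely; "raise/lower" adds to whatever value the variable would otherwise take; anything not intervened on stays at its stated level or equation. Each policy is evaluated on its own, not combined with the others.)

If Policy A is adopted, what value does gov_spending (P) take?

-456

Policy A (U − 47):
  U = 80 − 47 = 33
  J = 282 − 3·33 = 183
  P = 9 − 3·33 − 2·183 = -456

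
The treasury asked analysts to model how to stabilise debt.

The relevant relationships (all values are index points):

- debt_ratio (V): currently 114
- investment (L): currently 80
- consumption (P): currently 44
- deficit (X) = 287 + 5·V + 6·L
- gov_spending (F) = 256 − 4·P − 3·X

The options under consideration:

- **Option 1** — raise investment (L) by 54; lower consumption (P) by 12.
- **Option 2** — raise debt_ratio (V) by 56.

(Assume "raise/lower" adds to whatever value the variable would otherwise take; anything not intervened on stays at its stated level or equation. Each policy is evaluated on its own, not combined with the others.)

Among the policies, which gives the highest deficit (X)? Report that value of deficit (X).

1661

Option 1 (L + 54, P − 12):
  V = 114
  L = 80 + 54 = 134
  X = 287 + 5·114 + 6·134 = 1661
Option 2 (V + 56):
  V = 114 + 56 = 170
  L = 80
  X = 287 + 5·170 + 6·80 = 1617
Comparing — Option 1: X=1661, Option 2: X=1617. Highest is 1661 (Option 1).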